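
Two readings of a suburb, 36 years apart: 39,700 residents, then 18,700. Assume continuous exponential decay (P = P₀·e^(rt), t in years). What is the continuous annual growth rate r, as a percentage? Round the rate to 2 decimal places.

r ≈ -2.09% per year

18700 = 39700 · e^(r·36)
e^(36r) = 18700/39700 = 0.47103
r = ln(0.47103) / 36 = -0.75283 / 36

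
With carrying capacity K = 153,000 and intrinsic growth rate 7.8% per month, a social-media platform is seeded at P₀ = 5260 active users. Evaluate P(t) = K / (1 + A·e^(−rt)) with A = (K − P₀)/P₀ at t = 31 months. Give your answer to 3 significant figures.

≈ 43,700 active users

A = (153000 − 5260)/5260 = 28.08745
P(31) = 153000 / (1 + 28.08745·e^(−0.078·31)) = 153000 / (1 + 28.08745·0.0891)
= 153000 / 3.50258 ≈ 43682.06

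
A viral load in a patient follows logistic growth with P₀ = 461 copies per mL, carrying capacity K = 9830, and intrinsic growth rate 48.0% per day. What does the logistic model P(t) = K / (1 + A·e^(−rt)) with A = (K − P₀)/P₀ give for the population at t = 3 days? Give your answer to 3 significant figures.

≈ 1,690 copies per mL

A = (9830 − 461)/461 = 20.32321
P(3) = 9830 / (1 + 20.32321·e^(−0.48·3)) = 9830 / (1 + 20.32321·0.236928)
= 9830 / 5.81513 ≈ 1690.42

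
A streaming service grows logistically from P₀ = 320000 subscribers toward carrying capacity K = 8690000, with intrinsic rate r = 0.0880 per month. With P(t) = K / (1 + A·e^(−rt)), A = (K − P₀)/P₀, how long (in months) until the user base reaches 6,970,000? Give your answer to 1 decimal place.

t ≈ 53.0 months

A = (8690000 − 320000)/320000 = 26.15625
6970000 = 8690000/(1 + 26.15625·e^(−0.088t)) → 1 + 26.15625·e^(−0.088t) = 1.24677
e^(−0.088t) = 0.009435 → t = ln(105.99364)/0.088 = 4.66338/0.088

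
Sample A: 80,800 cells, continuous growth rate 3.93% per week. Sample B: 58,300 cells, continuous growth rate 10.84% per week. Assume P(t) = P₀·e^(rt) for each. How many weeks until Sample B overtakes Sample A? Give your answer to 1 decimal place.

80800·e^(0.0393t) = 58300·e^(0.1084t)
80800/58300 = e^((0.1084 − 0.0393)t) → ln(1.38593) = 0.0691·t
t = 0.32637 / 0.0691

t ≈ 4.7 weeks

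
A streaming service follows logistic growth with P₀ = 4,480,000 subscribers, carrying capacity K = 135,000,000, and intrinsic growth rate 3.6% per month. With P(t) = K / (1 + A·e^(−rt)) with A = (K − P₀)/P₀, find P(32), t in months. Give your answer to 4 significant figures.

≈ 13,230,000 subscribers

A = (135000000 − 4480000)/4480000 = 29.13393
P(32) = 135000000 / (1 + 29.13393·e^(−0.036·32)) = 135000000 / (1 + 29.13393·0.316004)
= 135000000 / 10.20644 ≈ 13226940.77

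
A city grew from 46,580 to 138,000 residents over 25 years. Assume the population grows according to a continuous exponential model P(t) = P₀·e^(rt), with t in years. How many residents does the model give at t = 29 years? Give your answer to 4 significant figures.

≈ 164,200 residents

r = ln(138000/46580) / 25 ≈ 0.043443 per year
P(29) = 46580 · e^(0.043443·29) = 46580 · 3.52491 ≈ 164190.42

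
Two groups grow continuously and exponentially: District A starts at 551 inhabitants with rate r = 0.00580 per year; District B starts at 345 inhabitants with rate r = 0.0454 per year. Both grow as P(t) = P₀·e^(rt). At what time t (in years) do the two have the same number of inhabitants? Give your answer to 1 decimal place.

t ≈ 11.8 years

551·e^(0.0058t) = 345·e^(0.0454t)
551/345 = e^((0.0454 − 0.0058)t) → ln(1.5971) = 0.0396·t
t = 0.46819 / 0.0396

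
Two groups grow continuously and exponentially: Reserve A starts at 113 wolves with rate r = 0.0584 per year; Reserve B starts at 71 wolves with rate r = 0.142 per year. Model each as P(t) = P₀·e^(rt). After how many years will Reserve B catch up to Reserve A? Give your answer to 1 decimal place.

113·e^(0.0584t) = 71·e^(0.142t)
113/71 = e^((0.142 − 0.0584)t) → ln(1.59155) = 0.0836·t
t = 0.46471 / 0.0836

t ≈ 5.6 years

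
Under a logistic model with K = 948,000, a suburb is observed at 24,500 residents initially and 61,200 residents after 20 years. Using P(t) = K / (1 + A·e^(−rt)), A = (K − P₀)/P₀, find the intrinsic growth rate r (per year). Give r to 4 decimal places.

r ≈ 0.0478 per year

A = (948000 − 24500)/24500 = 37.69388
61200 = 948000/(1 + 37.69388·e^(−r·20)) → e^(−20r) = (15.4902 − 1)/37.69388 = 0.384418
r = −ln(0.384418)/20 = 0.95603/20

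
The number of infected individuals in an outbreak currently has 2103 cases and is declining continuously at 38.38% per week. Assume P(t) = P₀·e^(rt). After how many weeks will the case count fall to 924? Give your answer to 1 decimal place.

t ≈ 2.1 weeks

924 = 2103 · e^(-0.3838·t)
t = ln(924/2103) / -0.3838 = ln(0.43937) / -0.3838 = -0.82241 / -0.3838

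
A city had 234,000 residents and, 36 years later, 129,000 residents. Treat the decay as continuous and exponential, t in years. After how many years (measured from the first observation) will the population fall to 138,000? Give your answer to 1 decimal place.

r = ln(129000/234000) / 36 ≈ -0.016542 per year
t = ln(138000/234000) / r = -0.52807 / -0.016542 ≈ 31.923

t ≈ 31.9 years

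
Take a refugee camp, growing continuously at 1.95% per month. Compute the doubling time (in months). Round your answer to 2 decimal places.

doubling time = ln(2) / |r| = 0.69315 / 0.0195

doubling time ≈ 35.55 months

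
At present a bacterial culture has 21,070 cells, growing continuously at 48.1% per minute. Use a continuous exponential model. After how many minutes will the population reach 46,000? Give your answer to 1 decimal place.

46000 = 21070 · e^(0.481·t)
t = ln(46000/21070) / 0.481 = ln(2.1832) / 0.481 = 0.78079 / 0.481

t ≈ 1.6 minutes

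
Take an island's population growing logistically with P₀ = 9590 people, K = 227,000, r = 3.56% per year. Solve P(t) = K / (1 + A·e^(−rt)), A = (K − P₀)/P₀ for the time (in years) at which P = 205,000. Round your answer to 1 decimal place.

t ≈ 150.4 years

A = (227000 − 9590)/9590 = 22.67049
205000 = 227000/(1 + 22.67049·e^(−0.0356t)) → 1 + 22.67049·e^(−0.0356t) = 1.10732
e^(−0.0356t) = 0.004734 → t = ln(211.24775)/0.0356 = 5.35303/0.0356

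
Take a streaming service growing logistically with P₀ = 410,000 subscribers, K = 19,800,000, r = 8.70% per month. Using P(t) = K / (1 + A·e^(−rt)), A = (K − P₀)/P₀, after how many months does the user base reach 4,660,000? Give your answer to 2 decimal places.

A = (19800000 − 410000)/410000 = 47.29268
4660000 = 19800000/(1 + 47.29268·e^(−0.087t)) → 1 + 47.29268·e^(−0.087t) = 4.24893
e^(−0.087t) = 0.068698 → t = ln(14.5564)/0.087 = 2.67803/0.087

t ≈ 30.78 months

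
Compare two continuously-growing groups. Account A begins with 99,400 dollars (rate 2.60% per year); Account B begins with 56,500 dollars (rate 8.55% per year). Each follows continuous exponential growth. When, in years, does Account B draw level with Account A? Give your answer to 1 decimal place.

99400·e^(0.026t) = 56500·e^(0.0855t)
99400/56500 = e^((0.0855 − 0.026)t) → ln(1.75929) = 0.0595·t
t = 0.56491 / 0.0595

t ≈ 9.5 years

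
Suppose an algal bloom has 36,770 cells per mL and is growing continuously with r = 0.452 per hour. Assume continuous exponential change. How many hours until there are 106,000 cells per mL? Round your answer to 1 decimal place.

106000 = 36770 · e^(0.452·t)
t = ln(106000/36770) / 0.452 = ln(2.88278) / 0.452 = 1.05876 / 0.452

t ≈ 2.3 hours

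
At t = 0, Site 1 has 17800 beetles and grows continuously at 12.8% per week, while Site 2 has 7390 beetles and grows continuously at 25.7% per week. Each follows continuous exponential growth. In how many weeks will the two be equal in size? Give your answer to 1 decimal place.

17800·e^(0.128t) = 7390·e^(0.257t)
17800/7390 = e^((0.257 − 0.128)t) → ln(2.40866) = 0.129·t
t = 0.87907 / 0.129

t ≈ 6.8 weeks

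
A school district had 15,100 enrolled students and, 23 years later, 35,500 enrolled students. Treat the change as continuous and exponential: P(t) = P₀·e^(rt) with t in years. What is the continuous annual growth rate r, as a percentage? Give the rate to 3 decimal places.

35500 = 15100 · e^(r·23)
e^(23r) = 35500/15100 = 2.35099
r = ln(2.35099) / 23 = 0.85484 / 23

r ≈ 3.717% per year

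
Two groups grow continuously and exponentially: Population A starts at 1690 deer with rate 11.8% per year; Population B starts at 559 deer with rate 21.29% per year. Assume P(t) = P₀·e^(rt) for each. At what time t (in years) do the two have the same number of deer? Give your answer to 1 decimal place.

1690·e^(0.118t) = 559·e^(0.2129t)
1690/559 = e^((0.2129 − 0.118)t) → ln(3.02326) = 0.0949·t
t = 1.10633 / 0.0949

t ≈ 11.7 years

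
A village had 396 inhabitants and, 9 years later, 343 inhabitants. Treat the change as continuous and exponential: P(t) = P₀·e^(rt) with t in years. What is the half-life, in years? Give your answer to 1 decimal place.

r = ln(343/396) / 9 = ln(0.86616) / 9 ≈ -0.015965 per year
half-life = ln 2 / |r| = 0.69315 / 0.015965

half-life ≈ 43.4 years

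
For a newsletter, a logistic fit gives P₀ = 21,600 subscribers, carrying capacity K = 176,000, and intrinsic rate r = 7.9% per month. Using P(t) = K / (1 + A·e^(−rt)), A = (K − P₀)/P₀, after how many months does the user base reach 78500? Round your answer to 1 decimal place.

A = (176000 − 21600)/21600 = 7.14815
78500 = 176000/(1 + 7.14815·e^(−0.079t)) → 1 + 7.14815·e^(−0.079t) = 2.24204
e^(−0.079t) = 0.173757 → t = ln(5.75518)/0.079 = 1.7501/0.079

t ≈ 22.2 months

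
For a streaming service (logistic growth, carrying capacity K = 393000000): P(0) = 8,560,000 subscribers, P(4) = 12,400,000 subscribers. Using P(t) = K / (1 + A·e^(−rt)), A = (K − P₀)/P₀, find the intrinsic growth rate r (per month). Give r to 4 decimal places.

r ≈ 0.0952 per month

A = (393000000 − 8560000)/8560000 = 44.91121
12400000 = 393000000/(1 + 44.91121·e^(−r·4)) → e^(−4r) = (31.69355 − 1)/44.91121 = 0.683427
r = −ln(0.683427)/4 = 0.38064/4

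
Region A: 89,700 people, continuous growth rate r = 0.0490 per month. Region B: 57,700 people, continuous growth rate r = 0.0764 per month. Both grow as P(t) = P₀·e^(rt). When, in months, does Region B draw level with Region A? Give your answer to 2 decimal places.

t ≈ 16.10 months

89700·e^(0.049t) = 57700·e^(0.0764t)
89700/57700 = e^((0.0764 − 0.049)t) → ln(1.55459) = 0.0274·t
t = 0.44121 / 0.0274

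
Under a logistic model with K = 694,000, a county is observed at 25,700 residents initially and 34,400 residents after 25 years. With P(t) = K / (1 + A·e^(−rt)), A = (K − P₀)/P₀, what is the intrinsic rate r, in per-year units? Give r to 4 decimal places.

r ≈ 0.0122 per year

A = (694000 − 25700)/25700 = 26.00389
34400 = 694000/(1 + 26.00389·e^(−r·25)) → e^(−25r) = (20.17442 − 1)/26.00389 = 0.737367
r = −ln(0.737367)/25 = 0.30467/25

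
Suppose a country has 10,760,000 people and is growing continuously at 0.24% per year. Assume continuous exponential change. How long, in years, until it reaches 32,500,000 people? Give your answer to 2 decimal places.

t ≈ 460.59 years

32500000 = 10760000 · e^(0.0024·t)
t = ln(32500000/10760000) / 0.0024 = ln(3.02045) / 0.0024 = 1.1054 / 0.0024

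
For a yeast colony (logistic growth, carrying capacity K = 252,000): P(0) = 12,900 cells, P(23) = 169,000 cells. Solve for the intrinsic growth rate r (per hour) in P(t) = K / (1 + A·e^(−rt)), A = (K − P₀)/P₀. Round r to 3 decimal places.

A = (252000 − 12900)/12900 = 18.53488
169000 = 252000/(1 + 18.53488·e^(−r·23)) → e^(−23r) = (1.49112 − 1)/18.53488 = 0.026497
r = −ln(0.026497)/23 = 3.63071/23

r ≈ 0.158 per hour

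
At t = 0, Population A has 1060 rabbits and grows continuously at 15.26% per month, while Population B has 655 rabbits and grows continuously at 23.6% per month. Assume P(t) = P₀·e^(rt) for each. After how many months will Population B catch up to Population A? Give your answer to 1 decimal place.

1060·e^(0.1526t) = 655·e^(0.236t)
1060/655 = e^((0.236 − 0.1526)t) → ln(1.61832) = 0.0834·t
t = 0.48139 / 0.0834

t ≈ 5.8 months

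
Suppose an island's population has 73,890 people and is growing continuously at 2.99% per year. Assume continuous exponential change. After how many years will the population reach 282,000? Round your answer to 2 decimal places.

282000 = 73890 · e^(0.0299·t)
t = ln(282000/73890) / 0.0299 = ln(3.81648) / 0.0299 = 1.33933 / 0.0299

t ≈ 44.79 years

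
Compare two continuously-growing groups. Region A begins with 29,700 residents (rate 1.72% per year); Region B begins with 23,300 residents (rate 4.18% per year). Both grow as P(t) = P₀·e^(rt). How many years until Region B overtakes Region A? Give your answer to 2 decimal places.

t ≈ 9.87 years

29700·e^(0.0172t) = 23300·e^(0.0418t)
29700/23300 = e^((0.0418 − 0.0172)t) → ln(1.27468) = 0.0246·t
t = 0.24269 / 0.0246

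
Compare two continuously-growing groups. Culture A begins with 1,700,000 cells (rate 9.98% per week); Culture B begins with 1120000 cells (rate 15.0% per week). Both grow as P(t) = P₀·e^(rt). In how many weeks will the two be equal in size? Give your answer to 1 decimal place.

t ≈ 8.3 weeks

1700000·e^(0.0998t) = 1120000·e^(0.15t)
1700000/1120000 = e^((0.15 − 0.0998)t) → ln(1.51786) = 0.0502·t
t = 0.4173 / 0.0502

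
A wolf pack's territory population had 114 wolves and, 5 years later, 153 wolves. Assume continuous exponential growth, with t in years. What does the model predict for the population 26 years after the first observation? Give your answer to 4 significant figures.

≈ 526.5 wolves

r = ln(153/114) / 5 ≈ 0.058848 per year
P(26) = 114 · e^(0.058848·26) = 114 · 4.61839 ≈ 526.5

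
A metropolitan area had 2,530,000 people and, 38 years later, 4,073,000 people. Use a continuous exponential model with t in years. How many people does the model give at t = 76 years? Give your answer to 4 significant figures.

≈ 6,557,000 people

r = ln(4073000/2530000) / 38 ≈ 0.012531 per year
P(76) = 2530000 · e^(0.012531·76) = 2530000 · 2.59172 ≈ 6557047.04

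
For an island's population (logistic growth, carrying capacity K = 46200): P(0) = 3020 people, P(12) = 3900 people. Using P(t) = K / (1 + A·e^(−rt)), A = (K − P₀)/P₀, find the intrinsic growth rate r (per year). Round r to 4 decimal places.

r ≈ 0.0230 per year

A = (46200 − 3020)/3020 = 14.29801
3900 = 46200/(1 + 14.29801·e^(−r·12)) → e^(−12r) = (11.84615 − 1)/14.29801 = 0.758578
r = −ln(0.758578)/12 = 0.27631/12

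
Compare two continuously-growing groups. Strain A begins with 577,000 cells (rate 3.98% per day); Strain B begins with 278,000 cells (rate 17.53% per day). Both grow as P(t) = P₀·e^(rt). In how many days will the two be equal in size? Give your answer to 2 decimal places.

t ≈ 5.39 days

577000·e^(0.0398t) = 278000·e^(0.1753t)
577000/278000 = e^((0.1753 − 0.0398)t) → ln(2.07554) = 0.1355·t
t = 0.73022 / 0.1355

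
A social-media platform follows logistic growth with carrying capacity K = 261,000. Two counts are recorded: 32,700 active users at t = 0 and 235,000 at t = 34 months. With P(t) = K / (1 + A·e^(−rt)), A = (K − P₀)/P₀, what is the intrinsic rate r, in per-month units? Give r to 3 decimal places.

A = (261000 − 32700)/32700 = 6.98165
235000 = 261000/(1 + 6.98165·e^(−r·34)) → e^(−34r) = (1.11064 − 1)/6.98165 = 0.015847
r = −ln(0.015847)/34 = 4.14477/34

r ≈ 0.122 per month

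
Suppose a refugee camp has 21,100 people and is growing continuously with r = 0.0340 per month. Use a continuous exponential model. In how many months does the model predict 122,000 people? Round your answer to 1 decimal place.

122000 = 21100 · e^(0.034·t)
t = ln(122000/21100) / 0.034 = ln(5.78199) / 0.034 = 1.75475 / 0.034

t ≈ 51.6 months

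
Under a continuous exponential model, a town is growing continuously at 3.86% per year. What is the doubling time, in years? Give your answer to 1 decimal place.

doubling time = ln(2) / |r| = 0.69315 / 0.0386

doubling time ≈ 18.0 years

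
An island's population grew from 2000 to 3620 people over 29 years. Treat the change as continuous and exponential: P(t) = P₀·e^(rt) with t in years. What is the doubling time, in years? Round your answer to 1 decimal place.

r = ln(3620/2000) / 29 = ln(1.81) / 29 ≈ 0.02046 per year
doubling time = ln 2 / |r| = 0.69315 / 0.02046

doubling time ≈ 33.9 years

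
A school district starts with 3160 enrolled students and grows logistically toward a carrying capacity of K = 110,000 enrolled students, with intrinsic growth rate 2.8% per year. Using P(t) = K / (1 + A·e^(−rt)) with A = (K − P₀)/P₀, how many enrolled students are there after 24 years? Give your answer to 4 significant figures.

A = (110000 − 3160)/3160 = 33.81013
P(24) = 110000 / (1 + 33.81013·e^(−0.028·24)) = 110000 / (1 + 33.81013·0.510686)
= 110000 / 18.26636 ≈ 6022

≈ 6,022 enrolled students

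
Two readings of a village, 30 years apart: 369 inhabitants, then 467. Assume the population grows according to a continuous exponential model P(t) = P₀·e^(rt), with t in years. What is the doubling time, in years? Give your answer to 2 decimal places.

r = ln(467/369) / 30 = ln(1.26558) / 30 ≈ 0.007851 per year
doubling time = ln 2 / |r| = 0.69315 / 0.007851

doubling time ≈ 88.29 years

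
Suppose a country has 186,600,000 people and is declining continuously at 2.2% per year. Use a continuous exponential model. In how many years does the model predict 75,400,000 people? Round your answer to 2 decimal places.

75400000 = 186600000 · e^(-0.022·t)
t = ln(75400000/186600000) / -0.022 = ln(0.40407) / -0.022 = -0.90616 / -0.022

t ≈ 41.19 years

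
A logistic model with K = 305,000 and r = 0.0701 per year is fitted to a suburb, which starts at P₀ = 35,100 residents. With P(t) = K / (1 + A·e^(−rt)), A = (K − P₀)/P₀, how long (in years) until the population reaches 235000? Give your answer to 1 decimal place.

A = (305000 − 35100)/35100 = 7.68946
235000 = 305000/(1 + 7.68946·e^(−0.0701t)) → 1 + 7.68946·e^(−0.0701t) = 1.29787
e^(−0.0701t) = 0.038738 → t = ln(25.81461)/0.0701 = 3.25094/0.0701

t ≈ 46.4 years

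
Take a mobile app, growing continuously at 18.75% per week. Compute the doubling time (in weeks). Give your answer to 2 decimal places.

doubling time = ln(2) / |r| = 0.69315 / 0.1875

doubling time ≈ 3.70 weeks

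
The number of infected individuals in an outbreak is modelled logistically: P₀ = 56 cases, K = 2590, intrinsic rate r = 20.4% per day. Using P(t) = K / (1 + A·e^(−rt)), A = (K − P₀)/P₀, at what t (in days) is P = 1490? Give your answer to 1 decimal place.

A = (2590 − 56)/56 = 45.25
1490 = 2590/(1 + 45.25·e^(−0.204t)) → 1 + 45.25·e^(−0.204t) = 1.73826
e^(−0.204t) = 0.016315 → t = ln(61.29318)/0.204 = 4.11567/0.204

t ≈ 20.2 days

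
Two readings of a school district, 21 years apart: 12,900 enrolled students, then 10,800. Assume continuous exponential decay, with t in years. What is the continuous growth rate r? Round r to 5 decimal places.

r ≈ -0.00846 per year

10800 = 12900 · e^(r·21)
e^(21r) = 10800/12900 = 0.83721
r = ln(0.83721) / 21 = -0.17768 / 21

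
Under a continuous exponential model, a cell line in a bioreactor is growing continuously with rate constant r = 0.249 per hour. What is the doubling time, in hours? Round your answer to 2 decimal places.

doubling time = ln(2) / |r| = 0.69315 / 0.249

doubling time ≈ 2.78 hours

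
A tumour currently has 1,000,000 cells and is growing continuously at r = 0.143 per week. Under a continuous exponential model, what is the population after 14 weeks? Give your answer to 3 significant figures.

P(14) = 1000000 · e^(0.143·14) = 1000000 · e^(2.002)
= 1000000 · 7.40385 ≈ 7403849

≈ 7,400,000 cells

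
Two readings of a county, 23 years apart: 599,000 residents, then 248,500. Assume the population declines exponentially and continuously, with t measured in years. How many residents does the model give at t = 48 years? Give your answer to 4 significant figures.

r = ln(248500/599000) / 23 ≈ -0.038253 per year
P(48) = 599000 · e^(-0.038253·48) = 599000 · 0.15943 ≈ 95499.22

≈ 95,500 residents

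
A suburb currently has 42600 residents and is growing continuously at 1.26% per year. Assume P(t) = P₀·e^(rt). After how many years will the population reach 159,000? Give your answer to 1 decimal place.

159000 = 42600 · e^(0.0126·t)
t = ln(159000/42600) / 0.0126 = ln(3.73239) / 0.0126 = 1.31705 / 0.0126

t ≈ 104.5 years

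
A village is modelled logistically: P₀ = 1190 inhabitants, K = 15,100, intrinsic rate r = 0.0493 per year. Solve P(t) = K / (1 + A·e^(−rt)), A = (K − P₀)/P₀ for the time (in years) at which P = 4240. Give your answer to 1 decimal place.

t ≈ 30.8 years

A = (15100 − 1190)/1190 = 11.68908
4240 = 15100/(1 + 11.68908·e^(−0.0493t)) → 1 + 11.68908·e^(−0.0493t) = 3.56132
e^(−0.0493t) = 0.219121 → t = ln(4.56369)/0.0493 = 1.51813/0.0493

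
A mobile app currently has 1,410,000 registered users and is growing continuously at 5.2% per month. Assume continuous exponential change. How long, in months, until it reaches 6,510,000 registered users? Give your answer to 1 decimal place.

t ≈ 29.4 months

6510000 = 1410000 · e^(0.052·t)
t = ln(6510000/1410000) / 0.052 = ln(4.61702) / 0.052 = 1.52975 / 0.052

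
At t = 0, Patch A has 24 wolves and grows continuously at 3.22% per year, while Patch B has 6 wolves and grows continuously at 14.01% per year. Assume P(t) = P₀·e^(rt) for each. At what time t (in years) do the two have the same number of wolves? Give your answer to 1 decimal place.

t ≈ 12.8 years

24·e^(0.0322t) = 6·e^(0.1401t)
24/6 = e^((0.1401 − 0.0322)t) → ln(4) = 0.1079·t
t = 1.38629 / 0.1079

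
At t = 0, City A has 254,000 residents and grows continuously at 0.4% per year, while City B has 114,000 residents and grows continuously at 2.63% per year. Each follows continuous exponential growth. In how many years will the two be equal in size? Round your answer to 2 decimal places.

254000·e^(0.004t) = 114000·e^(0.0263t)
254000/114000 = e^((0.0263 − 0.004)t) → ln(2.22807) = 0.0223·t
t = 0.80114 / 0.0223

t ≈ 35.93 years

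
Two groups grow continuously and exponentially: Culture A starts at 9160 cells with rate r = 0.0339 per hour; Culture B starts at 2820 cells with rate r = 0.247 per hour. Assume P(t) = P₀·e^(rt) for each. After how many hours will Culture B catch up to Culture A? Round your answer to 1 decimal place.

t ≈ 5.5 hours

9160·e^(0.0339t) = 2820·e^(0.247t)
9160/2820 = e^((0.247 − 0.0339)t) → ln(3.24823) = 0.2131·t
t = 1.17811 / 0.2131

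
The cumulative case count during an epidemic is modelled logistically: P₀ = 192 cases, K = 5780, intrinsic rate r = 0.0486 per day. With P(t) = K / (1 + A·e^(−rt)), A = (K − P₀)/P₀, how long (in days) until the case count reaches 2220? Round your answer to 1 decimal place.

t ≈ 59.6 days

A = (5780 − 192)/192 = 29.10417
2220 = 5780/(1 + 29.10417·e^(−0.0486t)) → 1 + 29.10417·e^(−0.0486t) = 2.6036
e^(−0.0486t) = 0.055099 → t = ln(18.14923)/0.0486 = 2.89863/0.0486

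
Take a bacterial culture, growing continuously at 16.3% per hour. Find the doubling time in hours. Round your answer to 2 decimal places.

doubling time = ln(2) / |r| = 0.69315 / 0.163

doubling time ≈ 4.25 hours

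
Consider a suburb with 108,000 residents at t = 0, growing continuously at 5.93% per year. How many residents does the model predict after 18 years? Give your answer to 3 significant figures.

P(18) = 108000 · e^(0.0593·18) = 108000 · e^(1.0674)
= 108000 · 2.90781 ≈ 314043.41

≈ 314,000 residents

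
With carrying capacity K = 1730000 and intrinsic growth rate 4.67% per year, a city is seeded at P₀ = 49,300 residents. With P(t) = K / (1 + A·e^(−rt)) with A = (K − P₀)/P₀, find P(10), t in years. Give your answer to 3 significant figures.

≈ 77,300 residents

A = (1730000 − 49300)/49300 = 34.09128
P(10) = 1730000 / (1 + 34.09128·e^(−0.0467·10)) = 1730000 / (1 + 34.09128·0.62688)
= 1730000 / 22.37114 ≈ 77331.76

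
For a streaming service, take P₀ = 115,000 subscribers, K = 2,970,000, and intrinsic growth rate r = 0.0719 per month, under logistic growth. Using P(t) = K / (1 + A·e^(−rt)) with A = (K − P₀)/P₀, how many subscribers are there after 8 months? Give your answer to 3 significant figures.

A = (2970000 − 115000)/115000 = 24.82609
P(8) = 2970000 / (1 + 24.82609·e^(−0.0719·8)) = 2970000 / (1 + 24.82609·0.562592)
= 2970000 / 14.96697 ≈ 198437.01

≈ 198,000 subscribers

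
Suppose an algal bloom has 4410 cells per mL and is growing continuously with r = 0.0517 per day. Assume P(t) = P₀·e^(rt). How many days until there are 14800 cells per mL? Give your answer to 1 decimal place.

14800 = 4410 · e^(0.0517·t)
t = ln(14800/4410) / 0.0517 = ln(3.35601) / 0.0517 = 1.21075 / 0.0517

t ≈ 23.4 days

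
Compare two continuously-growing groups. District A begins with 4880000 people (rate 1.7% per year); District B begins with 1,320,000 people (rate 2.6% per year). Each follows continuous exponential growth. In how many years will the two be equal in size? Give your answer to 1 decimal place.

t ≈ 145.3 years

4880000·e^(0.017t) = 1320000·e^(0.026t)
4880000/1320000 = e^((0.026 − 0.017)t) → ln(3.69697) = 0.009·t
t = 1.30751 / 0.009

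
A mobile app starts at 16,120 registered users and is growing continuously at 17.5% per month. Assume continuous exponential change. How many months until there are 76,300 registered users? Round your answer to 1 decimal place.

t ≈ 8.9 months

76300 = 16120 · e^(0.175·t)
t = ln(76300/16120) / 0.175 = ln(4.73325) / 0.175 = 1.55461 / 0.175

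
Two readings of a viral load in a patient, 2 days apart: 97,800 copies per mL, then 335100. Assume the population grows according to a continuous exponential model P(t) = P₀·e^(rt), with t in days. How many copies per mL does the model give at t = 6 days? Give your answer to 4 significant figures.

r = ln(335100/97800) / 2 ≈ 0.615752 per day
P(6) = 97800 · e^(0.615752·6) = 97800 · 40.22599 ≈ 3934101.62

≈ 3,934,000 copies per mL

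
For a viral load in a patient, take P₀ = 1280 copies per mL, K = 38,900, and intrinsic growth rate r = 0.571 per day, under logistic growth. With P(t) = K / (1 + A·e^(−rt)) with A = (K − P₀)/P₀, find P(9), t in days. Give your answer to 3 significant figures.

≈ 33,200 copies per mL

A = (38900 − 1280)/1280 = 29.39062
P(9) = 38900 / (1 + 29.39062·e^(−0.571·9)) = 38900 / (1 + 29.39062·0.005864)
= 38900 / 1.17233 ≈ 33181.69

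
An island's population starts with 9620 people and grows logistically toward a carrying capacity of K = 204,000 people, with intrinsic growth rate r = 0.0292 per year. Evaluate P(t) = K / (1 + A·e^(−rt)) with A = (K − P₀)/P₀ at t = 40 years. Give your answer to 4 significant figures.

≈ 28,010 people

A = (204000 − 9620)/9620 = 20.20582
P(40) = 204000 / (1 + 20.20582·e^(−0.0292·40)) = 204000 / (1 + 20.20582·0.310988)
= 204000 / 7.28377 ≈ 28007.46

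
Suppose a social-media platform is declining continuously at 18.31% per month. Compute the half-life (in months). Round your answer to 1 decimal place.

half-life = ln(2) / |r| = 0.69315 / 0.1831

half-life ≈ 3.8 months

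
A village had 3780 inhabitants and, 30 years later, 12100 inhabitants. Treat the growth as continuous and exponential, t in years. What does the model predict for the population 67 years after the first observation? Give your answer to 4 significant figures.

r = ln(12100/3780) / 30 ≈ 0.038783 per year
P(67) = 3780 · e^(0.038783·67) = 3780 · 13.44278 ≈ 50813.69

≈ 50,810 inhabitants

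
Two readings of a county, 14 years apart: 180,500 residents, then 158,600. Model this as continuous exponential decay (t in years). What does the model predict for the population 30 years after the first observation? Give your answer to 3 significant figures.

r = ln(158600/180500) / 14 ≈ -0.009239 per year
P(30) = 180500 · e^(-0.009239·30) = 180500 · 0.75793 ≈ 136805.73

≈ 137,000 residents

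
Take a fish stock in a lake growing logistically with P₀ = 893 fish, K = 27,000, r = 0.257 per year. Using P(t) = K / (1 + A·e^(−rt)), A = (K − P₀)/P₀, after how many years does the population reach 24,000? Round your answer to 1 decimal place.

t ≈ 21.2 years

A = (27000 − 893)/893 = 29.23516
24000 = 27000/(1 + 29.23516·e^(−0.257t)) → 1 + 29.23516·e^(−0.257t) = 1.125
e^(−0.257t) = 0.004276 → t = ln(233.8813)/0.257 = 5.45481/0.257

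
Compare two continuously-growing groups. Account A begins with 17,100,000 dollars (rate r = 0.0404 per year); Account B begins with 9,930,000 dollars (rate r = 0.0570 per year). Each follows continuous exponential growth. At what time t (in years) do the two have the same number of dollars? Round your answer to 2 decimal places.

17100000·e^(0.0404t) = 9930000·e^(0.057t)
17100000/9930000 = e^((0.057 − 0.0404)t) → ln(1.72205) = 0.0166·t
t = 0.54352 / 0.0166

t ≈ 32.74 years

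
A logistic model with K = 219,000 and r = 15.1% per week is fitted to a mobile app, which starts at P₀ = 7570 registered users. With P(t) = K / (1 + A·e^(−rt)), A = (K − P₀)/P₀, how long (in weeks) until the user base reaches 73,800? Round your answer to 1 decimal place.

A = (219000 − 7570)/7570 = 27.92999
73800 = 219000/(1 + 27.92999·e^(−0.151t)) → 1 + 27.92999·e^(−0.151t) = 2.96748
e^(−0.151t) = 0.070443 → t = ln(14.19582)/0.151 = 2.65295/0.151

t ≈ 17.6 weeks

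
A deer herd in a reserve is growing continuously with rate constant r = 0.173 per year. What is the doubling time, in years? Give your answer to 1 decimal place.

doubling time ≈ 4.0 years

doubling time = ln(2) / |r| = 0.69315 / 0.173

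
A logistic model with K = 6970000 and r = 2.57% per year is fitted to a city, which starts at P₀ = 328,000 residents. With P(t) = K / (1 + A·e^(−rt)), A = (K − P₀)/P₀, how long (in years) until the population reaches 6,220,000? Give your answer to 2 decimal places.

A = (6970000 − 328000)/328000 = 20.25
6220000 = 6970000/(1 + 20.25·e^(−0.0257t)) → 1 + 20.25·e^(−0.0257t) = 1.12058
e^(−0.0257t) = 0.005955 → t = ln(167.94)/0.0257 = 5.12361/0.0257

t ≈ 199.36 years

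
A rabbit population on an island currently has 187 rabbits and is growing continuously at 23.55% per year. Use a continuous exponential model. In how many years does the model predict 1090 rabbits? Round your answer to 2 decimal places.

t ≈ 7.49 years

1090 = 187 · e^(0.2355·t)
t = ln(1090/187) / 0.2355 = ln(5.82888) / 0.2355 = 1.76282 / 0.2355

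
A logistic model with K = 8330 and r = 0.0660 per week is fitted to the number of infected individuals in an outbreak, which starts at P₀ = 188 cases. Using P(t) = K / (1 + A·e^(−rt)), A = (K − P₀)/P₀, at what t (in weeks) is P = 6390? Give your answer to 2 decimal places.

t ≈ 75.16 weeks

A = (8330 − 188)/188 = 43.30851
6390 = 8330/(1 + 43.30851·e^(−0.066t)) → 1 + 43.30851·e^(−0.066t) = 1.3036
e^(−0.066t) = 0.00701 → t = ln(142.6502)/0.066 = 4.9604/0.066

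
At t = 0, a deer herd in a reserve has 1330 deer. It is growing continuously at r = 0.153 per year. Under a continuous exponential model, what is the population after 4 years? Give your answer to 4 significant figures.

P(4) = 1330 · e^(0.153·4) = 1330 · e^(0.612)
= 1330 · 1.84412 ≈ 2452.67

≈ 2,453 deer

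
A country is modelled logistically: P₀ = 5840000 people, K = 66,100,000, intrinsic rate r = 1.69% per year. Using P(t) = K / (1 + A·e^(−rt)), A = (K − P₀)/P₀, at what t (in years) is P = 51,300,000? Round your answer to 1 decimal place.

t ≈ 211.7 years

A = (66100000 − 5840000)/5840000 = 10.31849
51300000 = 66100000/(1 + 10.31849·e^(−0.0169t)) → 1 + 10.31849·e^(−0.0169t) = 1.2885
e^(−0.0169t) = 0.027959 → t = ln(35.76613)/0.0169 = 3.577/0.0169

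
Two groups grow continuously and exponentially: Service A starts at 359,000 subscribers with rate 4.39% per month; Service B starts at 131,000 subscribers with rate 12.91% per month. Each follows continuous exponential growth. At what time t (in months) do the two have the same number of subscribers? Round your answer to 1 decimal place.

359000·e^(0.0439t) = 131000·e^(0.1291t)
359000/131000 = e^((0.1291 − 0.0439)t) → ln(2.74046) = 0.0852·t
t = 1.00813 / 0.0852

t ≈ 11.8 months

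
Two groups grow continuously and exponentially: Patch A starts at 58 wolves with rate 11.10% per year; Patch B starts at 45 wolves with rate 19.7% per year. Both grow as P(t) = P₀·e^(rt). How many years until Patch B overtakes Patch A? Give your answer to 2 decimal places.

58·e^(0.111t) = 45·e^(0.197t)
58/45 = e^((0.197 − 0.111)t) → ln(1.28889) = 0.086·t
t = 0.25378 / 0.086

t ≈ 2.95 years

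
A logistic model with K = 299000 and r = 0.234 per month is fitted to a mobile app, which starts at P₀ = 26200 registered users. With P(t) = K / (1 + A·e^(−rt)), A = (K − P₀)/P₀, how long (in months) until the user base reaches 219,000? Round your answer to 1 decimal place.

A = (299000 − 26200)/26200 = 10.41221
219000 = 299000/(1 + 10.41221·e^(−0.234t)) → 1 + 10.41221·e^(−0.234t) = 1.3653
e^(−0.234t) = 0.035083 → t = ln(28.50344)/0.234 = 3.35002/0.234

t ≈ 14.3 months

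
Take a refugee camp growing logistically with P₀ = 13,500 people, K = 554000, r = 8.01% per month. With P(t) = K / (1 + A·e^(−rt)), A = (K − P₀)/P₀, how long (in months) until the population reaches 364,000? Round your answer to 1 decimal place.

A = (554000 − 13500)/13500 = 40.03704
364000 = 554000/(1 + 40.03704·e^(−0.0801t)) → 1 + 40.03704·e^(−0.0801t) = 1.52198
e^(−0.0801t) = 0.013037 → t = ln(76.70253)/0.0801 = 4.33993/0.0801

t ≈ 54.2 months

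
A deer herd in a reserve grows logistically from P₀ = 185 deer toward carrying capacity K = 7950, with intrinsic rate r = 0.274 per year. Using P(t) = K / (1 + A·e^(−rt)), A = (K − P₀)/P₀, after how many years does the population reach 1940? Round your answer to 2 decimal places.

t ≈ 9.51 years

A = (7950 − 185)/185 = 41.97297
1940 = 7950/(1 + 41.97297·e^(−0.274t)) → 1 + 41.97297·e^(−0.274t) = 4.09794
e^(−0.274t) = 0.073808 → t = ln(13.54868)/0.274 = 2.60629/0.274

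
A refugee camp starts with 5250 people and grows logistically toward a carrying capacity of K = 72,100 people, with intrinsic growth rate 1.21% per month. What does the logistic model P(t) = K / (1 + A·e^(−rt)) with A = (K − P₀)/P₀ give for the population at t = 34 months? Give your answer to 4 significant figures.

A = (72100 − 5250)/5250 = 12.73333
P(34) = 72100 / (1 + 12.73333·e^(−0.0121·34)) = 72100 / (1 + 12.73333·0.662722)
= 72100 / 9.43866 ≈ 7638.8

≈ 7,639 people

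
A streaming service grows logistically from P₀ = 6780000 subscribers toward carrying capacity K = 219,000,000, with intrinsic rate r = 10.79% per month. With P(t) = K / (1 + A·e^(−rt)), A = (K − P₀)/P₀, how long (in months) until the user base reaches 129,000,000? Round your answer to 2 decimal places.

t ≈ 35.25 months

A = (219000000 − 6780000)/6780000 = 31.30088
129000000 = 219000000/(1 + 31.30088·e^(−0.1079t)) → 1 + 31.30088·e^(−0.1079t) = 1.69767
e^(−0.1079t) = 0.022289 → t = ln(44.8646)/0.1079 = 3.80365/0.1079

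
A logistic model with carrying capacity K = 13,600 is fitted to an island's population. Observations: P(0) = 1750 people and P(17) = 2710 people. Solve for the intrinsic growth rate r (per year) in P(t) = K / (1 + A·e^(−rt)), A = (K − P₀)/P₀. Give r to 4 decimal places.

r ≈ 0.0307 per year

A = (13600 − 1750)/1750 = 6.77143
2710 = 13600/(1 + 6.77143·e^(−r·17)) → e^(−17r) = (5.01845 − 1)/6.77143 = 0.593442
r = −ln(0.593442)/17 = 0.52182/17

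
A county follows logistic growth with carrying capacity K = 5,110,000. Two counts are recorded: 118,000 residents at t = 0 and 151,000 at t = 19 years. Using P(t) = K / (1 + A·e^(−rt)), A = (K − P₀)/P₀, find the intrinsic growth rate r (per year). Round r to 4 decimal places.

r ≈ 0.0133 per year

A = (5110000 − 118000)/118000 = 42.30508
151000 = 5110000/(1 + 42.30508·e^(−r·19)) → e^(−19r) = (33.84106 − 1)/42.30508 = 0.776291
r = −ln(0.776291)/19 = 0.25323/19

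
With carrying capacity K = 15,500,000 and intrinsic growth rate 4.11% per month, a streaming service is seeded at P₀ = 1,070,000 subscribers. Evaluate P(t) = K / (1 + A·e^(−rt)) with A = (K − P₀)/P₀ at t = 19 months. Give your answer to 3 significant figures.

≈ 2,160,000 subscribers

A = (15500000 − 1070000)/1070000 = 13.48598
P(19) = 15500000 / (1 + 13.48598·e^(−0.0411·19)) = 15500000 / (1 + 13.48598·0.457994)
= 15500000 / 7.17649 ≈ 2159829.15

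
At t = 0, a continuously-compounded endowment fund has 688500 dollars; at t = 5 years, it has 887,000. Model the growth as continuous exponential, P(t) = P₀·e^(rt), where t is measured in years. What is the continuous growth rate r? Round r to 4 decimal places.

r ≈ 0.0507 per year

887000 = 688500 · e^(r·5)
e^(5r) = 887000/688500 = 1.28831
r = ln(1.28831) / 5 = 0.25333 / 5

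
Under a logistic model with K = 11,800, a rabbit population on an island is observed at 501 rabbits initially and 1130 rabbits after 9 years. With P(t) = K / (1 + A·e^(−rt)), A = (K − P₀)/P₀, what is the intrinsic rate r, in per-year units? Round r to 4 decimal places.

A = (11800 − 501)/501 = 22.55289
1130 = 11800/(1 + 22.55289·e^(−r·9)) → e^(−9r) = (10.44248 − 1)/22.55289 = 0.418681
r = −ln(0.418681)/9 = 0.87064/9

r ≈ 0.0967 per year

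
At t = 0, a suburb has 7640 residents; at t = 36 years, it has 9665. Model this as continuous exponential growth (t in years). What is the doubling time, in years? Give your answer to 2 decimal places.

r = ln(9665/7640) / 36 = ln(1.26505) / 36 ≈ 0.006531 per year
doubling time = ln 2 / |r| = 0.69315 / 0.006531

doubling time ≈ 106.13 years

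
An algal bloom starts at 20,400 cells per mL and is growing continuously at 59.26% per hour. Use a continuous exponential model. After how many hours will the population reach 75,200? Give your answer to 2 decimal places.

t ≈ 2.20 hours

75200 = 20400 · e^(0.5926·t)
t = ln(75200/20400) / 0.5926 = ln(3.68627) / 0.5926 = 1.30462 / 0.5926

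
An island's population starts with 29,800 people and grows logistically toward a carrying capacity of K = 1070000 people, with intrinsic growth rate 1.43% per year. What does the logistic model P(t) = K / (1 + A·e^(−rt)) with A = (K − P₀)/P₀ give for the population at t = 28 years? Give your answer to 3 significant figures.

≈ 43,900 people

A = (1070000 − 29800)/29800 = 34.90604
P(28) = 1070000 / (1 + 34.90604·e^(−0.0143·28)) = 1070000 / (1 + 34.90604·0.670052)
= 1070000 / 24.38886 ≈ 43872.49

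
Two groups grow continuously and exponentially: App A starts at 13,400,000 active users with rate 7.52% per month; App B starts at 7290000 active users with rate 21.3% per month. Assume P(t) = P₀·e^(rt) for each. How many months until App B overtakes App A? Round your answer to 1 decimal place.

t ≈ 4.4 months

13400000·e^(0.0752t) = 7290000·e^(0.213t)
13400000/7290000 = e^((0.213 − 0.0752)t) → ln(1.83813) = 0.1378·t
t = 0.60875 / 0.1378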